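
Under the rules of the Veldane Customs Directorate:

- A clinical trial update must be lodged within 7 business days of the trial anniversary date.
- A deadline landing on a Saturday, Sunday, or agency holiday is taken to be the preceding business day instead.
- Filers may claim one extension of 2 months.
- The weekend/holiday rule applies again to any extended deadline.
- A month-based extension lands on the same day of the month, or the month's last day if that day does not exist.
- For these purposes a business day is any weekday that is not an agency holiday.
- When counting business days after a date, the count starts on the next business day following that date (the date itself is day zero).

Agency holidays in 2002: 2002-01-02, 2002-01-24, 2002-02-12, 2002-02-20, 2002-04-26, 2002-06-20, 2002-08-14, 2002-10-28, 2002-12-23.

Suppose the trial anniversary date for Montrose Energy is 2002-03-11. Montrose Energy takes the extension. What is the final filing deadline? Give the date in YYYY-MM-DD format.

Starting the day after 2002-03-11 and counting 7 business days lands on 2002-03-20.
2002-03-20 is a Wednesday and not a listed holiday, so it stands.
The 2 months extension carries 2002-03-20 to 2002-05-20.
2002-05-20 (Monday) is already a business day.
So the filing is due 2002-05-20.

2002-05-20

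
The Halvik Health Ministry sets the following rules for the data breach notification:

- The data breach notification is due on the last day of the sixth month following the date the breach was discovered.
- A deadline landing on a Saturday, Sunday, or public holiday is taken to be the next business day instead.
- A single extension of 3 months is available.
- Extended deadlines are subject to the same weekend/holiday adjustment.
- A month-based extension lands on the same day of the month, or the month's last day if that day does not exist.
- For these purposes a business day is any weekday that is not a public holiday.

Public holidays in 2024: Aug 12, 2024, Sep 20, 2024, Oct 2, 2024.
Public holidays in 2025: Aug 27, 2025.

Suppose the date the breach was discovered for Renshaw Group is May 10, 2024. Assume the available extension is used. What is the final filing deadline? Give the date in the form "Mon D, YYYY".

The sixth month after May 10, 2024 is November 2024, whose last day is Nov 30, 2024.
Because Nov 30, 2024 is a Saturday, the deadline becomes Dec 2, 2024 (Monday).
Applying the 3 months extension: 3 months after Dec 2, 2024 is Mar 2, 2025.
Mar 2, 2025 is a Sunday, so it moves to the next business day, Mar 3, 2025 (Monday).
The final due date is Mar 3, 2025.

Mar 3, 2025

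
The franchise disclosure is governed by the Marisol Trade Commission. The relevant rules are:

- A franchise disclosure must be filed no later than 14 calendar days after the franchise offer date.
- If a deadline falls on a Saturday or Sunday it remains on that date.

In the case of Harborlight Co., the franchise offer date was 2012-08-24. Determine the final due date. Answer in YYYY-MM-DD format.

2012-09-07

Trigger date 2012-08-24 + 14 calendar days = 2012-09-07.
2012-09-07 is a Friday; no weekend or holiday adjustment applies.
Deadline: 2012-09-07.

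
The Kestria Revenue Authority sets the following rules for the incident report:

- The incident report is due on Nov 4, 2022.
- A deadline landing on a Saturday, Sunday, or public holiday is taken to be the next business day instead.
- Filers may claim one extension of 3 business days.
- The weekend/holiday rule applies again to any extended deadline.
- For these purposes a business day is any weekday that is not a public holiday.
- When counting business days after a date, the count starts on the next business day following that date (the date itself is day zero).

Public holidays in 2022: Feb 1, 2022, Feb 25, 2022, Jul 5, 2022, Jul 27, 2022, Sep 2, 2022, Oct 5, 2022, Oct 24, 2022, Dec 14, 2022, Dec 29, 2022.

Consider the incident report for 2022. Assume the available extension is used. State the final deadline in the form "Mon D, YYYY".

The statutory due date is Nov 4, 2022.
Nov 4, 2022 (Friday) is already a business day.
The 3-business-day extension runs from Nov 4, 2022 to Nov 9, 2022.
Nov 9, 2022 (Wednesday) is already a business day.
The final due date is Nov 9, 2022.

Nov 9, 2022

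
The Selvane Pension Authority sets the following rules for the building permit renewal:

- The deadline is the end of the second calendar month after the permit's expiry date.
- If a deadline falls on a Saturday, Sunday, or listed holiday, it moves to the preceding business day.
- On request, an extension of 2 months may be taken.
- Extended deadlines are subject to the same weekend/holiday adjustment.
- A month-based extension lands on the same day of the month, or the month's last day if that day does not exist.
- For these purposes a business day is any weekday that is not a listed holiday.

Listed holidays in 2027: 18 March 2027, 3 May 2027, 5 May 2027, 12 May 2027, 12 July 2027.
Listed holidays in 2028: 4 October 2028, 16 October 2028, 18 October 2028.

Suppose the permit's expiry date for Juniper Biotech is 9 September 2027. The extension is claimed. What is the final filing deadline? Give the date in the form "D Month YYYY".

2 months after 9 September 2027 falls in November 2027; the last day of that month is 30 November 2027.
30 November 2027 falls on a Tuesday, which is a business day, so no adjustment is needed.
The 2 months extension carries 30 November 2027 to 30 January 2028.
Because 30 January 2028 is a Sunday, the deadline becomes 28 January 2028 (Friday).
So the filing is due 28 January 2028.

28 January 2028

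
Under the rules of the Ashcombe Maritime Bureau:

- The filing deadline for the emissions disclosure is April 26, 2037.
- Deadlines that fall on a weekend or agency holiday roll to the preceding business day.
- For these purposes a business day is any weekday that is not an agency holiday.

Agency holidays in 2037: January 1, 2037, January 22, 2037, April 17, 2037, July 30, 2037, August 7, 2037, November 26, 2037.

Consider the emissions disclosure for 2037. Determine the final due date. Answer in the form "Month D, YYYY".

Start from the fixed due date, April 26, 2037.
April 26, 2037 is a Sunday; the preceding business day is April 24, 2037 (Friday).
Deadline: April 24, 2037.

April 24, 2037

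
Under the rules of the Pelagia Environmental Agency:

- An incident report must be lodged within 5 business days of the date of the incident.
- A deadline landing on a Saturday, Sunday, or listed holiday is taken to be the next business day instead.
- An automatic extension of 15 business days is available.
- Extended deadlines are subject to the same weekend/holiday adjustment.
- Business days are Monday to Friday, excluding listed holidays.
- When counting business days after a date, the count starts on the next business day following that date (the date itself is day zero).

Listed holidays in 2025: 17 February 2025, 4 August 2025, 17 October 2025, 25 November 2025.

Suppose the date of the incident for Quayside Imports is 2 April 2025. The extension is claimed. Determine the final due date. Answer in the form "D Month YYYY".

Counting 5 business days after 2 April 2025 (skipping weekends and listed holidays) reaches 9 April 2025.
9 April 2025 (Wednesday) is already a business day.
Counting 15 further business days from 9 April 2025 reaches 30 April 2025.
30 April 2025 (Wednesday) is already a business day.
The final due date is 30 April 2025.

30 April 2025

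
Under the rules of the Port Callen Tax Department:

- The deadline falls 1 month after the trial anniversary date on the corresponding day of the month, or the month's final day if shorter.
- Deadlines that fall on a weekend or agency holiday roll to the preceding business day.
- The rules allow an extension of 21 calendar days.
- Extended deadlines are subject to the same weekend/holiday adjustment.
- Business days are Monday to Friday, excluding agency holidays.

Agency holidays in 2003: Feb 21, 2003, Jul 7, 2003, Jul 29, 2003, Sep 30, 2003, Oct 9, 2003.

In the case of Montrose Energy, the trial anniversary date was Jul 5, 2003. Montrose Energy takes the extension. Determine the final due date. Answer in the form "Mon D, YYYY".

1 month after Jul 5, 2003, on the same day of the month, is Aug 5, 2003.
Aug 5, 2003 (Tuesday) is already a business day.
Applying the 21-calendar-day extension: Aug 5, 2003 + 21 days = Aug 26, 2003.
Aug 26, 2003 (Tuesday) is already a business day.
The final due date is Aug 26, 2003.

Aug 26, 2003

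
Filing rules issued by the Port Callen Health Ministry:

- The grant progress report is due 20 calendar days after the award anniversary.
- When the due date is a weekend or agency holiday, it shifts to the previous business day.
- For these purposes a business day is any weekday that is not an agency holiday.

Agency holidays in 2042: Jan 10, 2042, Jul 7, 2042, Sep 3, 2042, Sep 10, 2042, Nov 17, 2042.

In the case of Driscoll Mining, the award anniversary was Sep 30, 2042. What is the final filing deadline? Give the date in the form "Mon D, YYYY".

Trigger date Sep 30, 2042 + 20 calendar days = Oct 20, 2042.
Since Oct 20, 2042 is a Monday and not a holiday, the date is unchanged.
Deadline: Oct 20, 2042.

Oct 20, 2042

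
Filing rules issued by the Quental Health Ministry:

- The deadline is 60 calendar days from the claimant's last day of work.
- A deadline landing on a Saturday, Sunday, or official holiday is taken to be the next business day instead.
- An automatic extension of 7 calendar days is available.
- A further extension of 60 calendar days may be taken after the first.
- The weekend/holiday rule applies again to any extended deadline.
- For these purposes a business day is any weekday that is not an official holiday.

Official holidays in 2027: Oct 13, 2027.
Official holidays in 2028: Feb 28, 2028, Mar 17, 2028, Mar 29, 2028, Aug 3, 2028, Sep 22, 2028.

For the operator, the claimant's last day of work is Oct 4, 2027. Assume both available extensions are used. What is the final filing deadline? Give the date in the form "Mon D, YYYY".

Feb 8, 2028

Trigger date Oct 4, 2027 + 60 calendar days = Dec 3, 2027.
Since Dec 3, 2027 is a Friday and not a holiday, the date is unchanged.
Applying the 7-calendar-day extension: Dec 3, 2027 + 7 days = Dec 10, 2027.
Dec 10, 2027 falls on a Friday, which is a business day, so no adjustment is needed.
Add the 60 calendar-day extension to Dec 10, 2027: Feb 8, 2028.
Feb 8, 2028 is a Tuesday and not a listed holiday, so it stands.
So the filing is due Feb 8, 2028.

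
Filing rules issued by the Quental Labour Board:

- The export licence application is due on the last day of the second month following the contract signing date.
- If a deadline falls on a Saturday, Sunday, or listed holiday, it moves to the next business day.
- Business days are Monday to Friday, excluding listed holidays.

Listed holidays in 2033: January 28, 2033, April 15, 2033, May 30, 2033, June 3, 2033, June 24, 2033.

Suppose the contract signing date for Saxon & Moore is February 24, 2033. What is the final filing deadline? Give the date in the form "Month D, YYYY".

The second month after February 24, 2033 is April 2033, whose last day is April 30, 2033.
April 30, 2033 falls on a Saturday. Rolling to the next business day gives May 2, 2033, a Monday.
Final deadline: May 2, 2033.

May 2, 2033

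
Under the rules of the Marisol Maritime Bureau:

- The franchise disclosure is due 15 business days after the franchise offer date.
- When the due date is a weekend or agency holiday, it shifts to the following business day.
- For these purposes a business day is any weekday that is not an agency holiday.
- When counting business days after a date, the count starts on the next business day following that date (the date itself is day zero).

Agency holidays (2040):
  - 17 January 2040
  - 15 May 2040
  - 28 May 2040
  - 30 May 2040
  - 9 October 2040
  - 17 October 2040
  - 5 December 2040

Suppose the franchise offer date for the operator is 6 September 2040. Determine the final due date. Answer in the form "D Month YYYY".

Counting 15 business days after 6 September 2040 (skipping weekends and listed holidays) reaches 27 September 2040.
27 September 2040 is a Thursday and not a listed holiday, so it stands.
The final due date is 27 September 2040.

27 September 2040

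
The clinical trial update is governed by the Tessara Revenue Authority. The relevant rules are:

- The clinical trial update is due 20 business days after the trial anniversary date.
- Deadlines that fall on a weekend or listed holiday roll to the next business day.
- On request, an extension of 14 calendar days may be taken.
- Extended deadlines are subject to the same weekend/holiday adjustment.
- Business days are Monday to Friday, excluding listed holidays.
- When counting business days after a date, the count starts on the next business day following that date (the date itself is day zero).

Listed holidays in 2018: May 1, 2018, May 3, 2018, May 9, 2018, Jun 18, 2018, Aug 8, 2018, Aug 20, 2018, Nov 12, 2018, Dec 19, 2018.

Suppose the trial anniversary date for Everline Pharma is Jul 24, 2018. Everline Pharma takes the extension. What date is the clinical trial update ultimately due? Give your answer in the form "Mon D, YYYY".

Sep 6, 2018

Starting the day after Jul 24, 2018 and counting 20 business days lands on Aug 23, 2018.
Aug 23, 2018 is a Thursday and not a listed holiday, so it stands.
Add the 14 calendar-day extension to Aug 23, 2018: Sep 6, 2018.
Since Sep 6, 2018 is a Thursday and not a holiday, the date is unchanged.
The final due date is Sep 6, 2018.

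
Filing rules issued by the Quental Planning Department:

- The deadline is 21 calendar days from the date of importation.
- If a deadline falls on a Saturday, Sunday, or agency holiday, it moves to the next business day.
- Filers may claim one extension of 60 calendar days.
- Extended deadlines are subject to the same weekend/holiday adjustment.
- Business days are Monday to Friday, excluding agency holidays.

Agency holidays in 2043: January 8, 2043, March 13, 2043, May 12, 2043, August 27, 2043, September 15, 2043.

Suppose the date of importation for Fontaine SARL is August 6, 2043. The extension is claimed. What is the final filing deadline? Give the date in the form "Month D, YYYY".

October 27, 2043

Adding 21 calendar days to August 6, 2043 gives August 27, 2043.
August 27, 2043 is a listed holiday; the next business day is August 28, 2043 (Friday).
With the 60-day extension, August 28, 2043 becomes October 27, 2043.
October 27, 2043 falls on a Tuesday, which is a business day, so no adjustment is needed.
Final deadline: October 27, 2043.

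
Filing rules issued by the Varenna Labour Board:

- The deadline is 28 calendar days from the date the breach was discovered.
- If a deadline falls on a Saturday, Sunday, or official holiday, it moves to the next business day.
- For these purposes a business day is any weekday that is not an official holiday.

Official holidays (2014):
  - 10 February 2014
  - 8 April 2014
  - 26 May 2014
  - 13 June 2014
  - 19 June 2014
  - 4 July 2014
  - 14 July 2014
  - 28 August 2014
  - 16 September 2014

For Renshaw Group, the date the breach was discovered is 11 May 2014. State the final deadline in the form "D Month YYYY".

Adding 28 calendar days to 11 May 2014 gives 8 June 2014.
Because 8 June 2014 is a Sunday, the deadline becomes 9 June 2014 (Monday).
So the filing is due 9 June 2014.

9 June 2014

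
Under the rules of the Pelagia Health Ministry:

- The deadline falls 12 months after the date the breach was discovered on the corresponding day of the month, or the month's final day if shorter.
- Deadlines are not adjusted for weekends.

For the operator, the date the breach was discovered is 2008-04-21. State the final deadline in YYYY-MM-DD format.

2009-04-21

12 months after 2008-04-21, on the same day of the month, is 2009-04-21.
2009-04-21 is a Tuesday; no weekend or holiday adjustment applies.
The final due date is 2009-04-21.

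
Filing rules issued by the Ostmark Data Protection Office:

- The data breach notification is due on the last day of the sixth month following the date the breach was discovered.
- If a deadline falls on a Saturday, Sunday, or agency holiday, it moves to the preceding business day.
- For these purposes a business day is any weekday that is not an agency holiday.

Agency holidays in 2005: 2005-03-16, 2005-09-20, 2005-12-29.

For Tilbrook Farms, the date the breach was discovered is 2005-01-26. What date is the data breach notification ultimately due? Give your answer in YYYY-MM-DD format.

6 months after 2005-01-26 falls in July 2005; the last day of that month is 2005-07-31.
2005-07-31 is a Sunday; the preceding business day is 2005-07-29 (Friday).
The final due date is 2005-07-29.

2005-07-29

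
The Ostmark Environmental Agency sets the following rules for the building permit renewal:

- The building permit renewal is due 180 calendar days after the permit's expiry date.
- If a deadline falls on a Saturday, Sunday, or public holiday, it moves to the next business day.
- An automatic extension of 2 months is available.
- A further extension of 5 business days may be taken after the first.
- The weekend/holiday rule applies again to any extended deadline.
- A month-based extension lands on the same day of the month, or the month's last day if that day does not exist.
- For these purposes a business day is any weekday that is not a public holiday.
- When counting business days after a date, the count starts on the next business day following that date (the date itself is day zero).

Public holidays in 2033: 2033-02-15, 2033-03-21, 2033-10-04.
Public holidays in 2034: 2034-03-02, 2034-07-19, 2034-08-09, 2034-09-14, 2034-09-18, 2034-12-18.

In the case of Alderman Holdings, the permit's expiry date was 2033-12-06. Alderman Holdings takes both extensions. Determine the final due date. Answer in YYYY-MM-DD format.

Trigger date 2033-12-06 + 180 calendar days = 2034-06-04.
2034-06-04 falls on a Sunday. Rolling to the next business day gives 2034-06-05, a Monday.
Applying the 2 months extension: 2 months after 2034-06-05 is 2034-08-05.
Because 2034-08-05 is a Saturday, the deadline becomes 2034-08-07 (Monday).
Counting 5 further business days from 2034-08-07 reaches 2034-08-15.
2034-08-15 (Tuesday) is already a business day.
The final due date is 2034-08-15.

2034-08-15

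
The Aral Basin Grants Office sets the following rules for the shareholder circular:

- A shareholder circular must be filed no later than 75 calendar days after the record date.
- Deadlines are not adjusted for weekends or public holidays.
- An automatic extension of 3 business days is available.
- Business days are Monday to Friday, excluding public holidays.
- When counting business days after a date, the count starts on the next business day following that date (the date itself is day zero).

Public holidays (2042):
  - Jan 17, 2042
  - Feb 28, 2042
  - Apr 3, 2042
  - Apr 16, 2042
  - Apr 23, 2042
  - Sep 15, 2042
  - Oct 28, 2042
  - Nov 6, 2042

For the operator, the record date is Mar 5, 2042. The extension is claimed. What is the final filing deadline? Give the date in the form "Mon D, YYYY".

May 22, 2042

Trigger date Mar 5, 2042 + 75 calendar days = May 19, 2042.
No adjustment is made for weekends or holidays, so May 19, 2042 stands.
Counting 3 further business days from May 19, 2042 reaches May 22, 2042.
No adjustment is made for weekends or holidays, so May 22, 2042 stands.
So the filing is due May 22, 2042.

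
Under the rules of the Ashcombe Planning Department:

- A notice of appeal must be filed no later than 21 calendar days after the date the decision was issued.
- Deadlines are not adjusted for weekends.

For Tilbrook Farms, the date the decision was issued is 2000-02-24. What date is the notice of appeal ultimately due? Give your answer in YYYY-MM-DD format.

2000-03-16

21 calendar days after 2000-02-24 is 2000-03-16.
No adjustment is made for weekends or holidays, so 2000-03-16 stands.
Final deadline: 2000-03-16.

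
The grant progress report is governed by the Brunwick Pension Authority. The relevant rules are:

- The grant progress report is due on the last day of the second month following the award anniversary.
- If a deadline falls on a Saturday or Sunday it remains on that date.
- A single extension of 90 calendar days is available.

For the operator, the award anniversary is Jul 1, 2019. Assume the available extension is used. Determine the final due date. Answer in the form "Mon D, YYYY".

2 months after Jul 1, 2019 is September 2019; that month ends on Sep 30, 2019.
Sep 30, 2019 is a Monday; no weekend or holiday adjustment applies.
With the 90-day extension, Sep 30, 2019 becomes Dec 29, 2019.
No adjustment is made for weekends or holidays, so Dec 29, 2019 stands.
The final due date is Dec 29, 2019.

Dec 29, 2019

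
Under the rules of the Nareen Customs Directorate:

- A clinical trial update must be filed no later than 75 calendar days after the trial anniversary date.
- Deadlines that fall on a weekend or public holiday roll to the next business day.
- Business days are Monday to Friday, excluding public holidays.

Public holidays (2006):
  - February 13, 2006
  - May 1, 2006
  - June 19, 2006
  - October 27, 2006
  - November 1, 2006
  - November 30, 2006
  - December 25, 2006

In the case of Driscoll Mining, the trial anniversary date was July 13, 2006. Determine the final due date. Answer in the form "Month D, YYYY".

Trigger date July 13, 2006 + 75 calendar days = September 26, 2006.
September 26, 2006 (Tuesday) is already a business day.
So the filing is due September 26, 2006.

September 26, 2006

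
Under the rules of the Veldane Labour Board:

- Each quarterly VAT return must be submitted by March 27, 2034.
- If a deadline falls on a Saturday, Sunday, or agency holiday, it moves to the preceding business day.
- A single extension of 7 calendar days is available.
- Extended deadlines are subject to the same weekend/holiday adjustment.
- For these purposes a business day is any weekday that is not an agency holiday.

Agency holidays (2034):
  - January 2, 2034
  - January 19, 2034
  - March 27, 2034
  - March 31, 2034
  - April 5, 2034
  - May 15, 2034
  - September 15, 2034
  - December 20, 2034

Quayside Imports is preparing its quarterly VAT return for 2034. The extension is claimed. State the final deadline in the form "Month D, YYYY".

The stated deadline is March 27, 2034.
March 27, 2034 falls on a listed holiday. Rolling to the preceding business day gives March 24, 2034, a Friday.
Applying the 7-calendar-day extension: March 24, 2034 + 7 days = March 31, 2034.
March 31, 2034 falls on a listed holiday. Rolling to the preceding business day gives March 30, 2034, a Thursday.
So the filing is due March 30, 2034.

March 30, 2034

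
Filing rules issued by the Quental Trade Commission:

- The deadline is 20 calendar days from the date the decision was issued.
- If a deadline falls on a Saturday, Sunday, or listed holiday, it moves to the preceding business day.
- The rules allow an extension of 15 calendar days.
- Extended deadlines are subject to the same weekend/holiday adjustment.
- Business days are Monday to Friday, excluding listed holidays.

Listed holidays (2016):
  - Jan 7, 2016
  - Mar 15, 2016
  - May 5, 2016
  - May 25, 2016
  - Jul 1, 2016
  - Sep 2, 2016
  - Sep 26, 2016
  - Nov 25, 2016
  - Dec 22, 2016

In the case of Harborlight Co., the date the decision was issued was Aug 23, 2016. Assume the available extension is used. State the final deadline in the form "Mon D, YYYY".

Trigger date Aug 23, 2016 + 20 calendar days = Sep 12, 2016.
Sep 12, 2016 falls on a Monday, which is a business day, so no adjustment is needed.
Add the 15 calendar-day extension to Sep 12, 2016: Sep 27, 2016.
Sep 27, 2016 is a Tuesday and not a listed holiday, so it stands.
The final due date is Sep 27, 2016.

Sep 27, 2016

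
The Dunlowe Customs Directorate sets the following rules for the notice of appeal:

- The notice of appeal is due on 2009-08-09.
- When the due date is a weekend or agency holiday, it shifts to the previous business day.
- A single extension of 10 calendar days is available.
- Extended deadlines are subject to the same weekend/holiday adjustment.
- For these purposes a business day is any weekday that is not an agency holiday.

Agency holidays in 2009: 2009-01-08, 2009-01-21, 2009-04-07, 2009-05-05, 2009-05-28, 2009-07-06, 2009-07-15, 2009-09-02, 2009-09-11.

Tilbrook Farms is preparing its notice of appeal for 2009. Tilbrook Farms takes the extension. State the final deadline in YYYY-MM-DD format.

2009-08-17

The statutory due date is 2009-08-09.
2009-08-09 falls on a Sunday. Rolling to the preceding business day gives 2009-08-07, a Friday.
Applying the 10-calendar-day extension: 2009-08-07 + 10 days = 2009-08-17.
2009-08-17 (Monday) is already a business day.
The final due date is 2009-08-17.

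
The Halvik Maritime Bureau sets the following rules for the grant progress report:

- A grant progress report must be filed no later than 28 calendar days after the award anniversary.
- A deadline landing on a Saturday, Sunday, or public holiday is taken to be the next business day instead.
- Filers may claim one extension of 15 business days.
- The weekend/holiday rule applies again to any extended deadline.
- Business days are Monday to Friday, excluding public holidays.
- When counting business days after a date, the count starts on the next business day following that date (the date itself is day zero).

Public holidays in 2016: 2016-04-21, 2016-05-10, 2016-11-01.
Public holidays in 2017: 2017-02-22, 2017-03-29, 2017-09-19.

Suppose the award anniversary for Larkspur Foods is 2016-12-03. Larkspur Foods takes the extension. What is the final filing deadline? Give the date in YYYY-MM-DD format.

Trigger date 2016-12-03 + 28 calendar days = 2016-12-31.
Because 2016-12-31 is a Saturday, the deadline becomes 2017-01-02 (Monday).
The 15-business-day extension runs from 2017-01-02 to 2017-01-23.
2017-01-23 (Monday) is already a business day.
The final due date is 2017-01-23.

2017-01-23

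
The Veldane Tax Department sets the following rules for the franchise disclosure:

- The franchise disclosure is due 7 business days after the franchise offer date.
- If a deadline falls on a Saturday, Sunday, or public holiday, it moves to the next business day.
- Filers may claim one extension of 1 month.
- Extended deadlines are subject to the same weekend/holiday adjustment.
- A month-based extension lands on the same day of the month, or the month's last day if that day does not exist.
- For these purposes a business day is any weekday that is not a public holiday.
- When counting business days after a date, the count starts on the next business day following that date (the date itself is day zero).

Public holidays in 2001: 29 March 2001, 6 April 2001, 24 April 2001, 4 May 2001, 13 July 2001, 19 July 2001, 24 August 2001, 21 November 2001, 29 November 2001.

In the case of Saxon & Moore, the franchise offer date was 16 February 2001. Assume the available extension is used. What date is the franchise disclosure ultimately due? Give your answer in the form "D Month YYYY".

Starting the day after 16 February 2001 and counting 7 business days lands on 27 February 2001.
27 February 2001 (Tuesday) is already a business day.
The 1 month extension carries 27 February 2001 to 27 March 2001.
Since 27 March 2001 is a Tuesday and not a holiday, the date is unchanged.
Final deadline: 27 March 2001.

27 March 2001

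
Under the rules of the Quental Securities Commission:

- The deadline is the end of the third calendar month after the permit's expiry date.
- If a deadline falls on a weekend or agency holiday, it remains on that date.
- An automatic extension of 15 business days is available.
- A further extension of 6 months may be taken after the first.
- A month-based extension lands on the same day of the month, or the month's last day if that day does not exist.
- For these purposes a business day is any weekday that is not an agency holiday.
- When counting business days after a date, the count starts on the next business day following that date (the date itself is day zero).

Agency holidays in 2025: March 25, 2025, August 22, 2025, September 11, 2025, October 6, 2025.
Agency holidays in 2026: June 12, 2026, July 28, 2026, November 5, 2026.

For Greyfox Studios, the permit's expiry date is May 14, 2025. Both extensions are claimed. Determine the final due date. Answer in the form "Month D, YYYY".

March 22, 2026

The third month after May 14, 2025 is August 2025, whose last day is August 31, 2025.
No adjustment is made for weekends or holidays, so August 31, 2025 stands.
The 15-business-day extension runs from August 31, 2025 to September 22, 2025.
September 22, 2025 falls on a Monday. The rules make no weekend/holiday allowance, so it remains September 22, 2025.
Add 6 months to September 22, 2025: March 22, 2026.
March 22, 2026 is a Sunday; no weekend or holiday adjustment applies.
Deadline: March 22, 2026.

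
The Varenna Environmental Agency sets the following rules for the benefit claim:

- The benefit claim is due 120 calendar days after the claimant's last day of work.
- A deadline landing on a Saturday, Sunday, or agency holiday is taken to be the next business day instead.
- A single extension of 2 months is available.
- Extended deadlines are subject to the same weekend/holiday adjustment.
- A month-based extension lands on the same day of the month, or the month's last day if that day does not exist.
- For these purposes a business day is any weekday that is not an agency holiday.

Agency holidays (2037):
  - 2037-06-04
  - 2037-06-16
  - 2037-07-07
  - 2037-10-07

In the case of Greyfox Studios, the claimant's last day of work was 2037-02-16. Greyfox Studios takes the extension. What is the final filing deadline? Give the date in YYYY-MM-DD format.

2037-08-17

Adding 120 calendar days to 2037-02-16 gives 2037-06-16.
Because 2037-06-16 is a listed holiday, the deadline becomes 2037-06-17 (Wednesday).
The 2 months extension carries 2037-06-17 to 2037-08-17.
Since 2037-08-17 is a Monday and not a holiday, the date is unchanged.
So the filing is due 2037-08-17.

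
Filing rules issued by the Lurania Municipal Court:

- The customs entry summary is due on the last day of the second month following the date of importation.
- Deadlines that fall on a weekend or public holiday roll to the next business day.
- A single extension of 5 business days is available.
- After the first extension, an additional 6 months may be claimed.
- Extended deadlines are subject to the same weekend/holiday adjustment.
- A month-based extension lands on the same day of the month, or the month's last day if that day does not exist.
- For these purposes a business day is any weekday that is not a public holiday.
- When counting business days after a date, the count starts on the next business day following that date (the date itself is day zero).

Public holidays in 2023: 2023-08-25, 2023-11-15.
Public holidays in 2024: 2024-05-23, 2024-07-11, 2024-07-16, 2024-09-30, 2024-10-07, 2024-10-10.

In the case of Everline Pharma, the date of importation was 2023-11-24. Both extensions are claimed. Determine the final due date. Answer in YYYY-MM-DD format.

2 months after 2023-11-24 falls in January 2024; the last day of that month is 2024-01-31.
2024-01-31 falls on a Wednesday, which is a business day, so no adjustment is needed.
Counting 5 further business days from 2024-01-31 reaches 2024-02-07.
Since 2024-02-07 is a Wednesday and not a holiday, the date is unchanged.
The 6 months extension carries 2024-02-07 to 2024-08-07.
2024-08-07 is a Wednesday and not a listed holiday, so it stands.
So the filing is due 2024-08-07.

2024-08-07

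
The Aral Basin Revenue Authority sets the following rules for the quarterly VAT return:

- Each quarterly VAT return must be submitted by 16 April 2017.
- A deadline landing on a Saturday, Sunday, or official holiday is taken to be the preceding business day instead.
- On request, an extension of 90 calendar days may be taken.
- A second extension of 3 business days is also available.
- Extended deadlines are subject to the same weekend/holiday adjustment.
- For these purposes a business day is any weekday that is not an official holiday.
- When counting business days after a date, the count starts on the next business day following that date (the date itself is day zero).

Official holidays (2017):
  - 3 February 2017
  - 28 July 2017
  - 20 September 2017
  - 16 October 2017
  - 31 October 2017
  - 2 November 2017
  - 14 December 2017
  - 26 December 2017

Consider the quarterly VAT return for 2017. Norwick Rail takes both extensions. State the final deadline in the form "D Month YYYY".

18 July 2017

The statutory due date is 16 April 2017.
Because 16 April 2017 is a Sunday, the deadline becomes 14 April 2017 (Friday).
The 90-calendar-day extension moves the deadline from 14 April 2017 to 13 July 2017.
13 July 2017 is a Thursday and not a listed holiday, so it stands.
Applying the 3-business-day extension: 3 business days after 13 July 2017 is 18 July 2017.
Since 18 July 2017 is a Tuesday and not a holiday, the date is unchanged.
Final deadline: 18 July 2017.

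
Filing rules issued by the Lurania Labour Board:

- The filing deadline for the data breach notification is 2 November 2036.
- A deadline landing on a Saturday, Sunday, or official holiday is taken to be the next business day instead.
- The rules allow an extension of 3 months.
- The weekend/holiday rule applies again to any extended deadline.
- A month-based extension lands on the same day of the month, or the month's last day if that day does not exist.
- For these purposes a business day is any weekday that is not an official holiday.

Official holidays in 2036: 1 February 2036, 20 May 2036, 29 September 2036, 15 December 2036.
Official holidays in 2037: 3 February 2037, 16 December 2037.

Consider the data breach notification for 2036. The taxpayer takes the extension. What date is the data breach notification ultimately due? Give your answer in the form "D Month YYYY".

The statutory due date is 2 November 2036.
2 November 2036 is a Sunday, so it moves to the next business day, 3 November 2036 (Monday).
Applying the 3 months extension: 3 months after 3 November 2036 is 3 February 2037.
Because 3 February 2037 is a listed holiday, the deadline becomes 4 February 2037 (Wednesday).
Deadline: 4 February 2037.

4 February 2037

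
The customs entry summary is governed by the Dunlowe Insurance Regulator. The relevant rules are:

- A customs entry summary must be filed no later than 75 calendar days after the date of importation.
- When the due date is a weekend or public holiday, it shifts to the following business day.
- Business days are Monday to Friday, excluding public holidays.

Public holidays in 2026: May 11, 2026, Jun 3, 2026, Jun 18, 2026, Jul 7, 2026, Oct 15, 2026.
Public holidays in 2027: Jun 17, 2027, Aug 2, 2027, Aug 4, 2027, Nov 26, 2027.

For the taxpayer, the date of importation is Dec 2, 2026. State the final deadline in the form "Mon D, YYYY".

Trigger date Dec 2, 2026 + 75 calendar days = Feb 15, 2027.
Since Feb 15, 2027 is a Monday and not a holiday, the date is unchanged.
The final due date is Feb 15, 2027.

Feb 15, 2027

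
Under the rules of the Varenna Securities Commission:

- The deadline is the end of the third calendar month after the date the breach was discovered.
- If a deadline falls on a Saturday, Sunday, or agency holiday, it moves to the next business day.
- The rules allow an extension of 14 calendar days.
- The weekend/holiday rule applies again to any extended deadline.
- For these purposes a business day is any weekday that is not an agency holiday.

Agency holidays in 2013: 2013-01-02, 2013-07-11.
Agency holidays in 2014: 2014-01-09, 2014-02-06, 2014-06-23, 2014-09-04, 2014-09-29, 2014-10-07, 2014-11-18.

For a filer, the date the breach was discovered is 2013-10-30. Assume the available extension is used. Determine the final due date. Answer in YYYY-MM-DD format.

2014-02-14

3 months after 2013-10-30 falls in January 2014; the last day of that month is 2014-01-31.
2014-01-31 is a Friday and not a listed holiday, so it stands.
Add the 14 calendar-day extension to 2014-01-31: 2014-02-14.
2014-02-14 falls on a Friday, which is a business day, so no adjustment is needed.
Final deadline: 2014-02-14.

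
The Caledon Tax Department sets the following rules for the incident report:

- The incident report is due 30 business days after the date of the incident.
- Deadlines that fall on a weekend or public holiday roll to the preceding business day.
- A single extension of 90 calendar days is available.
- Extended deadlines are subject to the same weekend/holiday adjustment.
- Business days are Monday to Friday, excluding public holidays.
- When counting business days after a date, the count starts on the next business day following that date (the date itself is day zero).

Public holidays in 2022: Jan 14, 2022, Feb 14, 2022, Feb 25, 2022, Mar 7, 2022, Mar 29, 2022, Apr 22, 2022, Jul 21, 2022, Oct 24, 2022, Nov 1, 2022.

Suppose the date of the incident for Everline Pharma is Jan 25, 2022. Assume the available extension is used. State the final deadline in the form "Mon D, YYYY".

Jun 9, 2022

Starting the day after Jan 25, 2022 and counting 30 business days lands on Mar 11, 2022.
Mar 11, 2022 is a Friday and not a listed holiday, so it stands.
The 90-calendar-day extension moves the deadline from Mar 11, 2022 to Jun 9, 2022.
Jun 9, 2022 is a Thursday and not a listed holiday, so it stands.
So the filing is due Jun 9, 2022.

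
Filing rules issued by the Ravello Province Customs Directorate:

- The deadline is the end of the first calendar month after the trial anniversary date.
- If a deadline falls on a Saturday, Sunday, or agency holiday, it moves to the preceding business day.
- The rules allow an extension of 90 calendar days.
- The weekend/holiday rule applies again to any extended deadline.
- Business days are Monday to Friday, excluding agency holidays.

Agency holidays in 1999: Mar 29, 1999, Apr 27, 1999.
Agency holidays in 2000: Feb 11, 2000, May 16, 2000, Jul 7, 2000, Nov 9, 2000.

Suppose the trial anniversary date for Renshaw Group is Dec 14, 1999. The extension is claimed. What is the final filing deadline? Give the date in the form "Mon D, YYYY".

Apr 28, 2000

1 month after Dec 14, 1999 falls in January 2000; the last day of that month is Jan 31, 2000.
Jan 31, 2000 falls on a Monday, which is a business day, so no adjustment is needed.
With the 90-day extension, Jan 31, 2000 becomes Apr 30, 2000.
Apr 30, 2000 falls on a Sunday. Rolling to the preceding business day gives Apr 28, 2000, a Friday.
So the filing is due Apr 28, 2000.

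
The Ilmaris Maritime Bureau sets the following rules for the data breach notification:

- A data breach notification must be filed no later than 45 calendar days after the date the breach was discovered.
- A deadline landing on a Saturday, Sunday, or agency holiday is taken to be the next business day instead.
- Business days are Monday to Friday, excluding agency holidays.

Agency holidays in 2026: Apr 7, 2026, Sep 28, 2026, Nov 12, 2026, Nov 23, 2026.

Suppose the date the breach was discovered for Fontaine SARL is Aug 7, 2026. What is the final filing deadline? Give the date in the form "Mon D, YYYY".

Adding 45 calendar days to Aug 7, 2026 gives Sep 21, 2026.
Since Sep 21, 2026 is a Monday and not a holiday, the date is unchanged.
The final due date is Sep 21, 2026.

Sep 21, 2026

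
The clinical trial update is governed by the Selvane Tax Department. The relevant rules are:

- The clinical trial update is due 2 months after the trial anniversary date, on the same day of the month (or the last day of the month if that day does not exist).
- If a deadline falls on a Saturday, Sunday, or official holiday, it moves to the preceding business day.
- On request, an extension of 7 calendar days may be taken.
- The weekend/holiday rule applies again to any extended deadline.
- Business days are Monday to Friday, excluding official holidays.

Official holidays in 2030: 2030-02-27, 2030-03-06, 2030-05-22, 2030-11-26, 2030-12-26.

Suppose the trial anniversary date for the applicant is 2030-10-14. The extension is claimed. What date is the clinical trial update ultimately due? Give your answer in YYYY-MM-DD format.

2030-12-20

2 months from 2030-10-14 is 2030-12-14.
2030-12-14 is a Saturday, so it moves to the preceding business day, 2030-12-13 (Friday).
Add the 7 calendar-day extension to 2030-12-13: 2030-12-20.
2030-12-20 falls on a Friday, which is a business day, so no adjustment is needed.
Deadline: 2030-12-20.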